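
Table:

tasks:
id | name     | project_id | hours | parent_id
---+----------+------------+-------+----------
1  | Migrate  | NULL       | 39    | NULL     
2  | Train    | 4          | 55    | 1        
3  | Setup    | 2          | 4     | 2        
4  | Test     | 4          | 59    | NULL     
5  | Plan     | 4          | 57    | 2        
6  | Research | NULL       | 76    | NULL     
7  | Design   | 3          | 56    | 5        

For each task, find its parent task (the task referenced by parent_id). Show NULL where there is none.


This is a self-join: tasks is joined to a second copy of itself, matching each row's parent_id to another row's id. Use LEFT JOIN so rows with parent_id=NULL are kept.
  - task 1 (Migrate): parent_id=NULL -> NULL
  - task 2 (Train): parent_id=1 -> Migrate
  - task 3 (Setup): parent_id=2 -> Train
  - task 4 (Test): parent_id=NULL -> NULL
  - task 5 (Plan): parent_id=2 -> Train
  - task 6 (Research): parent_id=NULL -> NULL
  - task 7 (Design): parent_id=5 -> Plan

SQL:
SELECT a.name AS item, b.name AS parent
FROM tasks a
LEFT JOIN tasks b ON a.parent_id = b.id

Result:
item     | parent 
---------+--------
Migrate  | NULL   
Train    | Migrate
Setup    | Train  
Test     | NULL   
Plan     | Train  
Research | NULL   
Design   | Plan   


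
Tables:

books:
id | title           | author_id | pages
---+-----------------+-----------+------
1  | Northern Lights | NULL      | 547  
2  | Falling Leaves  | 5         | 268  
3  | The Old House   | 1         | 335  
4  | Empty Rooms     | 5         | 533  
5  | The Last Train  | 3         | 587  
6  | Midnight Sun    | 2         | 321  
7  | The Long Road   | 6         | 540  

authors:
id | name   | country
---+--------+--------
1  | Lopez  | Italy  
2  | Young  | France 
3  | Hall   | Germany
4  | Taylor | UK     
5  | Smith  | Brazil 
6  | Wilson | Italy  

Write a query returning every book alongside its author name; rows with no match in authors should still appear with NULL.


LEFT JOIN keeps every row from books (the left table); where author_id has no match in authors, the author columns become NULL. Walk through each book:
  - book 1 (Northern Lights): author_id=NULL, no match -> kept with NULL
  - book 2 (Falling Leaves): author_id=5 -> matches Smith
  - book 3 (The Old House): author_id=1 -> matches Lopez
  - book 4 (Empty Rooms): author_id=5 -> matches Smith
  - book 5 (The Last Train): author_id=3 -> matches Hall
  - book 6 (Midnight Sun): author_id=2 -> matches Young
  - book 7 (The Long Road): author_id=6 -> matches Wilson
All 7 rows appear; 1 has NULL author.

SQL:
SELECT a.title, b.name AS author
FROM books a
LEFT JOIN authors b ON a.author_id = b.id

Result:
title           | author
----------------+-------
Northern Lights | NULL  
Falling Leaves  | Smith 
The Old House   | Lopez 
Empty Rooms     | Smith 
The Last Train  | Hall  
Midnight Sun    | Young 
The Long Road   | Wilson


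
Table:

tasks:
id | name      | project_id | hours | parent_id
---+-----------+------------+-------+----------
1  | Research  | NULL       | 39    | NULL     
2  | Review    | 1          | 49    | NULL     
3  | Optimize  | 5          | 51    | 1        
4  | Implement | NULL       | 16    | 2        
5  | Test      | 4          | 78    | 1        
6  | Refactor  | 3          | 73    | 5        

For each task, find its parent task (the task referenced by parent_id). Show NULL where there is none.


This is a self-join: tasks is joined to a second copy of itself, matching each row's parent_id to another row's id. Use LEFT JOIN so rows with parent_id=NULL are kept.
  - task 1 (Research): parent_id=NULL -> NULL
  - task 2 (Review): parent_id=NULL -> NULL
  - task 3 (Optimize): parent_id=1 -> Research
  - task 4 (Implement): parent_id=2 -> Review
  - task 5 (Test): parent_id=1 -> Research
  - task 6 (Refactor): parent_id=5 -> Test

SQL:
SELECT a.name AS item, b.name AS parent
FROM tasks a
LEFT JOIN tasks b ON a.parent_id = b.id

Result:
item      | parent  
----------+---------
Research  | NULL    
Review    | NULL    
Optimize  | Research
Implement | Review  
Test      | Research
Refactor  | Test    


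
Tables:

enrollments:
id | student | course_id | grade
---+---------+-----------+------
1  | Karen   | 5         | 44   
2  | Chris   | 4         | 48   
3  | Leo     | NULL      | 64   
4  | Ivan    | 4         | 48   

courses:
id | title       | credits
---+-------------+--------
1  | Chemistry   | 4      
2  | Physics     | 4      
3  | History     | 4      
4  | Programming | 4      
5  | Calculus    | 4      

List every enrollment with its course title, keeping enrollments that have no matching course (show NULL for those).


LEFT JOIN keeps every row from enrollments (the left table); where course_id has no match in courses, the course columns become NULL. Walk through each enrollment:
  - enrollment 1 (Karen): course_id=5 -> matches Calculus
  - enrollment 2 (Chris): course_id=4 -> matches Programming
  - enrollment 3 (Leo): course_id=NULL, no match -> kept with NULL
  - enrollment 4 (Ivan): course_id=4 -> matches Programming
All 4 rows appear; 1 has NULL course.

SQL:
SELECT a.student, b.title AS course
FROM enrollments a
LEFT JOIN courses b ON a.course_id = b.id

Result:
student | course     
--------+------------
Karen   | Calculus   
Chris   | Programming
Leo     | NULL       
Ivan    | Programming


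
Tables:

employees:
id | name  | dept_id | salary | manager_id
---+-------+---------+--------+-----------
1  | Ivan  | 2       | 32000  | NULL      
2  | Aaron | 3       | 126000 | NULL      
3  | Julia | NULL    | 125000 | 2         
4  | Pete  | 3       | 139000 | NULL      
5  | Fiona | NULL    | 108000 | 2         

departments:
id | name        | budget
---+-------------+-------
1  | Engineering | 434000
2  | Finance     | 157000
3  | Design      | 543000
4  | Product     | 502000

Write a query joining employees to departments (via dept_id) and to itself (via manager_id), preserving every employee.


Two LEFT JOINs from the same base table employees: one to departments via dept_id, one to employees itself via manager_id. Both are LEFT so every employee is preserved.
Match against departments:
  - employee 1 (Ivan): dept_id=2 -> matches Finance
  - employee 2 (Aaron): dept_id=3 -> matches Design
  - employee 3 (Julia): dept_id=NULL, no match -> kept with NULL
  - employee 4 (Pete): dept_id=3 -> matches Design
  - employee 5 (Fiona): dept_id=NULL, no match -> kept with NULL
Match against employees (self):
  - employee 1 (Ivan): manager_id=NULL -> NULL
  - employee 2 (Aaron): manager_id=NULL -> NULL
  - employee 3 (Julia): manager_id=2 -> Aaron
  - employee 4 (Pete): manager_id=NULL -> NULL
  - employee 5 (Fiona): manager_id=2 -> Aaron

SQL:
SELECT a.name, b.name AS department, c.name AS manager
FROM employees a
LEFT JOIN departments b ON a.dept_id = b.id
LEFT JOIN employees c ON a.manager_id = c.id

Result:
name  | department | manager
------+------------+--------
Ivan  | Finance    | NULL   
Aaron | Design     | NULL   
Julia | NULL       | Aaron  
Pete  | Design     | NULL   
Fiona | NULL       | Aaron  


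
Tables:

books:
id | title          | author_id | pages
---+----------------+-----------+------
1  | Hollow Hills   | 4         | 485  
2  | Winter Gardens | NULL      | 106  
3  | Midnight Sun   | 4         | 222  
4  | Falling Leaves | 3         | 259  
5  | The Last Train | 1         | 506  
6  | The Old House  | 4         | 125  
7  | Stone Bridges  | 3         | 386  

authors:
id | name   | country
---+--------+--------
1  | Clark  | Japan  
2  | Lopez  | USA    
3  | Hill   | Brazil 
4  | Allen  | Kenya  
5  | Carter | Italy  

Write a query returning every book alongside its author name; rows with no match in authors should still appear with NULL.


LEFT JOIN keeps every row from books (the left table); where author_id has no match in authors, the author columns become NULL. Walk through each book:
  - book 1 (Hollow Hills): author_id=4 -> matches Allen
  - book 2 (Winter Gardens): author_id=NULL, no match -> kept with NULL
  - book 3 (Midnight Sun): author_id=4 -> matches Allen
  - book 4 (Falling Leaves): author_id=3 -> matches Hill
  - book 5 (The Last Train): author_id=1 -> matches Clark
  - book 6 (The Old House): author_id=4 -> matches Allen
  - book 7 (Stone Bridges): author_id=3 -> matches Hill
All 7 rows appear; 1 has NULL author.

SQL:
SELECT a.title, b.name AS author
FROM books a
LEFT JOIN authors b ON a.author_id = b.id

Result:
title          | author
---------------+-------
Hollow Hills   | Allen 
Winter Gardens | NULL  
Midnight Sun   | Allen 
Falling Leaves | Hill  
The Last Train | Clark 
The Old House  | Allen 
Stone Bridges  | Hill  


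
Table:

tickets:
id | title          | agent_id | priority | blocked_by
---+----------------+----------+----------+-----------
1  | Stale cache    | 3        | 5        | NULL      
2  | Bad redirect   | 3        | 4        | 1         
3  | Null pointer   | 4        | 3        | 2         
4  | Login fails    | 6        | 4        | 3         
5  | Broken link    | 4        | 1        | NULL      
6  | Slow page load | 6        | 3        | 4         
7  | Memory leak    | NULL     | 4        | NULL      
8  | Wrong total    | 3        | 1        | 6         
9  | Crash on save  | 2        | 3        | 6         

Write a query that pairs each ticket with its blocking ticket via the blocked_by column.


This is a self-join: tickets is joined to a second copy of itself, matching each row's blocked_by to another row's id. Use LEFT JOIN so rows with blocked_by=NULL are kept.
  - ticket 1 (Stale cache): blocked_by=NULL -> NULL
  - ticket 2 (Bad redirect): blocked_by=1 -> Stale cache
  - ticket 3 (Null pointer): blocked_by=2 -> Bad redirect
  - ticket 4 (Login fails): blocked_by=3 -> Null pointer
  - ticket 5 (Broken link): blocked_by=NULL -> NULL
  - ticket 6 (Slow page load): blocked_by=4 -> Login fails
  - ticket 7 (Memory leak): blocked_by=NULL -> NULL
  - ticket 8 (Wrong total): blocked_by=6 -> Slow page load
  - ticket 9 (Crash on save): blocked_by=6 -> Slow page load

SQL:
SELECT a.title AS item, b.title AS blocked_by
FROM tickets a
LEFT JOIN tickets b ON a.blocked_by = b.id

Result:
item           | blocked_by    
---------------+---------------
Stale cache    | NULL          
Bad redirect   | Stale cache   
Null pointer   | Bad redirect  
Login fails    | Null pointer  
Broken link    | NULL          
Slow page load | Login fails   
Memory leak    | NULL          
Wrong total    | Slow page load
Crash on save  | Slow page load


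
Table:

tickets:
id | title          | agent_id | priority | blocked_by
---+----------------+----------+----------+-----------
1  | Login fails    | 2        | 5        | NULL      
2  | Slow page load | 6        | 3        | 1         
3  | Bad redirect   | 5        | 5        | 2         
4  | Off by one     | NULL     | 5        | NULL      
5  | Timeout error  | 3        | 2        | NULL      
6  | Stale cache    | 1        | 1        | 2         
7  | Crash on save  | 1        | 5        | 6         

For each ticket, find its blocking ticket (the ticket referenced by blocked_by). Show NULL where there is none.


This is a self-join: tickets is joined to a second copy of itself, matching each row's blocked_by to another row's id. Use LEFT JOIN so rows with blocked_by=NULL are kept.
  - ticket 1 (Login fails): blocked_by=NULL -> NULL
  - ticket 2 (Slow page load): blocked_by=1 -> Login fails
  - ticket 3 (Bad redirect): blocked_by=2 -> Slow page load
  - ticket 4 (Off by one): blocked_by=NULL -> NULL
  - ticket 5 (Timeout error): blocked_by=NULL -> NULL
  - ticket 6 (Stale cache): blocked_by=2 -> Slow page load
  - ticket 7 (Crash on save): blocked_by=6 -> Stale cache

SQL:
SELECT a.title AS item, b.title AS blocked_by
FROM tickets a
LEFT JOIN tickets b ON a.blocked_by = b.id

Result:
item           | blocked_by    
---------------+---------------
Login fails    | NULL          
Slow page load | Login fails   
Bad redirect   | Slow page load
Off by one     | NULL          
Timeout error  | NULL          
Stale cache    | Slow page load
Crash on save  | Stale cache   


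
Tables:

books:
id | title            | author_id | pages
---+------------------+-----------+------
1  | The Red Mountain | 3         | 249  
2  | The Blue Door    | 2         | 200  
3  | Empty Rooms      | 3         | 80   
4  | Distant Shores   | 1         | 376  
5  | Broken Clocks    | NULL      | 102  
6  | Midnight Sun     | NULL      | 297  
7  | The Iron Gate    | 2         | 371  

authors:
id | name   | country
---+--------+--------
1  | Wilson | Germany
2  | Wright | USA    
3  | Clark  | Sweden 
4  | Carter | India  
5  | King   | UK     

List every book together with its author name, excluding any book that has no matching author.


INNER JOIN keeps only books rows whose author_id matches an id in authors. Walk through each book:
  - book 1 (The Red Mountain): author_id=3 -> matches Clark
  - book 2 (The Blue Door): author_id=2 -> matches Wright
  - book 3 (Empty Rooms): author_id=3 -> matches Clark
  - book 4 (Distant Shores): author_id=1 -> matches Wilson
  - book 5 (Broken Clocks): author_id=NULL, no match -> dropped
  - book 6 (Midnight Sun): author_id=NULL, no match -> dropped
  - book 7 (The Iron Gate): author_id=2 -> matches Wright
So 2 of 7 rows are dropped.

SQL:
SELECT a.title, b.name AS author
FROM books a
INNER JOIN authors b ON a.author_id = b.id

Result:
title            | author
-----------------+-------
The Red Mountain | Clark 
The Blue Door    | Wright
Empty Rooms      | Clark 
Distant Shores   | Wilson
The Iron Gate    | Wright


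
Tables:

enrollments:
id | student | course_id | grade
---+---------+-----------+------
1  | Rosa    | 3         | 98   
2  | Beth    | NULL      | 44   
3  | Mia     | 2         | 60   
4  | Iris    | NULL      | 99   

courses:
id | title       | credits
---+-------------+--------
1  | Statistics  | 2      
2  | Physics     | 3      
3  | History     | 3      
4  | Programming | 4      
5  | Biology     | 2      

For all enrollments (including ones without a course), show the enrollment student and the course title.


LEFT JOIN keeps every row from enrollments (the left table); where course_id has no match in courses, the course columns become NULL. Walk through each enrollment:
  - enrollment 1 (Rosa): course_id=3 -> matches History
  - enrollment 2 (Beth): course_id=NULL, no match -> kept with NULL
  - enrollment 3 (Mia): course_id=2 -> matches Physics
  - enrollment 4 (Iris): course_id=NULL, no match -> kept with NULL
All 4 rows appear; 2 have NULL course.

SQL:
SELECT a.student, b.title AS course
FROM enrollments a
LEFT JOIN courses b ON a.course_id = b.id

Result:
student | course 
--------+--------
Rosa    | History
Beth    | NULL   
Mia     | Physics
Iris    | NULL   


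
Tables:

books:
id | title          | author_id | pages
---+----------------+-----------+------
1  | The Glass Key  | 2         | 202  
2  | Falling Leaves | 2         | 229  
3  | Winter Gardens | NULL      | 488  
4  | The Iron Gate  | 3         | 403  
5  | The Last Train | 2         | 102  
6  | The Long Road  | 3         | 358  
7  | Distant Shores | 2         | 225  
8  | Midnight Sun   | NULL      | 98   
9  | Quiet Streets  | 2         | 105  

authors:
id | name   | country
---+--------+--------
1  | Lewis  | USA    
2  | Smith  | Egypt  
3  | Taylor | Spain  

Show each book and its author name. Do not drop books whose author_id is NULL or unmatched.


LEFT JOIN keeps every row from books (the left table); where author_id has no match in authors, the author columns become NULL. Walk through each book:
  - book 1 (The Glass Key): author_id=2 -> matches Smith
  - book 2 (Falling Leaves): author_id=2 -> matches Smith
  - book 3 (Winter Gardens): author_id=NULL, no match -> kept with NULL
  - book 4 (The Iron Gate): author_id=3 -> matches Taylor
  - book 5 (The Last Train): author_id=2 -> matches Smith
  - book 6 (The Long Road): author_id=3 -> matches Taylor
  - book 7 (Distant Shores): author_id=2 -> matches Smith
  - book 8 (Midnight Sun): author_id=NULL, no match -> kept with NULL
  - book 9 (Quiet Streets): author_id=2 -> matches Smith
All 9 rows appear; 2 have NULL author.

SQL:
SELECT a.title, b.name AS author
FROM books a
LEFT JOIN authors b ON a.author_id = b.id

Result:
title          | author
---------------+-------
The Glass Key  | Smith 
Falling Leaves | Smith 
Winter Gardens | NULL  
The Iron Gate  | Taylor
The Last Train | Smith 
The Long Road  | Taylor
Distant Shores | Smith 
Midnight Sun   | NULL  
Quiet Streets  | Smith 


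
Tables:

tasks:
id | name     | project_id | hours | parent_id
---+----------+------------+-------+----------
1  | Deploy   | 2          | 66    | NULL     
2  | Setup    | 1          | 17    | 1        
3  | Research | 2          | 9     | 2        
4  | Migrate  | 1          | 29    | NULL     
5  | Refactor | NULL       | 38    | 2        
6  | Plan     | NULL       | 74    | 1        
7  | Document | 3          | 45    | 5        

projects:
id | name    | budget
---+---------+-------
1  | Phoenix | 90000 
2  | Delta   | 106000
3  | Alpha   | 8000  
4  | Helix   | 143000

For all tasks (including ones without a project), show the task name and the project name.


LEFT JOIN keeps every row from tasks (the left table); where project_id has no match in projects, the project columns become NULL. Walk through each task:
  - task 1 (Deploy): project_id=2 -> matches Delta
  - task 2 (Setup): project_id=1 -> matches Phoenix
  - task 3 (Research): project_id=2 -> matches Delta
  - task 4 (Migrate): project_id=1 -> matches Phoenix
  - task 5 (Refactor): project_id=NULL, no match -> kept with NULL
  - task 6 (Plan): project_id=NULL, no match -> kept with NULL
  - task 7 (Document): project_id=3 -> matches Alpha
All 7 rows appear; 2 have NULL project.

SQL:
SELECT a.name, b.name AS project
FROM tasks a
LEFT JOIN projects b ON a.project_id = b.id

Result:
name     | project
---------+--------
Deploy   | Delta  
Setup    | Phoenix
Research | Delta  
Migrate  | Phoenix
Refactor | NULL   
Plan     | NULL   
Document | Alpha  


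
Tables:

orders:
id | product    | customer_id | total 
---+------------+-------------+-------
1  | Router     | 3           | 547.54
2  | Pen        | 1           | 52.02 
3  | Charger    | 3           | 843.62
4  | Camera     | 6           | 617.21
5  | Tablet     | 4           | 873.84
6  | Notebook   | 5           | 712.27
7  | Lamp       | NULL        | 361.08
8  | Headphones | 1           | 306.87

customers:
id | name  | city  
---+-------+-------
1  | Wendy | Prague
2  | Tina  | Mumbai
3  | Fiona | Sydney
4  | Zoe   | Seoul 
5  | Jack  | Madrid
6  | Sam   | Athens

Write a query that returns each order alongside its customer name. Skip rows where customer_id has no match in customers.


INNER JOIN keeps only orders rows whose customer_id matches an id in customers. Walk through each order:
  - order 1 (Router): customer_id=3 -> matches Fiona
  - order 2 (Pen): customer_id=1 -> matches Wendy
  - order 3 (Charger): customer_id=3 -> matches Fiona
  - order 4 (Camera): customer_id=6 -> matches Sam
  - order 5 (Tablet): customer_id=4 -> matches Zoe
  - order 6 (Notebook): customer_id=5 -> matches Jack
  - order 7 (Lamp): customer_id=NULL, no match -> dropped
  - order 8 (Headphones): customer_id=1 -> matches Wendy
So 1 of 8 rows is dropped.

SQL:
SELECT a.product, b.name AS customer
FROM orders a
INNER JOIN customers b ON a.customer_id = b.id

Result:
product    | customer
-----------+---------
Router     | Fiona   
Pen        | Wendy   
Charger    | Fiona   
Camera     | Sam     
Tablet     | Zoe     
Notebook   | Jack    
Headphones | Wendy   


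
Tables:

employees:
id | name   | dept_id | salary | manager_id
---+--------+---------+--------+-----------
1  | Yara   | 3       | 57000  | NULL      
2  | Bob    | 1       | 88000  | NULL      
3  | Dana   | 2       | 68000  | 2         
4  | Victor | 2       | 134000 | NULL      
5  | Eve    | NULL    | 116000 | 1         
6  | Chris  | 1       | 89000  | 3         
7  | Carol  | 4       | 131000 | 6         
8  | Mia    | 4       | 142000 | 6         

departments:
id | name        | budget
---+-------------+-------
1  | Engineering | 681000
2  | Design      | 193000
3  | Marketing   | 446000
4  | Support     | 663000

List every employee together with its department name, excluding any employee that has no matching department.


INNER JOIN keeps only employees rows whose dept_id matches an id in departments. Walk through each employee:
  - employee 1 (Yara): dept_id=3 -> matches Marketing
  - employee 2 (Bob): dept_id=1 -> matches Engineering
  - employee 3 (Dana): dept_id=2 -> matches Design
  - employee 4 (Victor): dept_id=2 -> matches Design
  - employee 5 (Eve): dept_id=NULL, no match -> dropped
  - employee 6 (Chris): dept_id=1 -> matches Engineering
  - employee 7 (Carol): dept_id=4 -> matches Support
  - employee 8 (Mia): dept_id=4 -> matches Support
So 1 of 8 rows is dropped.

SQL:
SELECT a.name, b.name AS department
FROM employees a
INNER JOIN departments b ON a.dept_id = b.id

Result:
name   | department 
-------+------------
Yara   | Marketing  
Bob    | Engineering
Dana   | Design     
Victor | Design     
Chris  | Engineering
Carol  | Support    
Mia    | Support    


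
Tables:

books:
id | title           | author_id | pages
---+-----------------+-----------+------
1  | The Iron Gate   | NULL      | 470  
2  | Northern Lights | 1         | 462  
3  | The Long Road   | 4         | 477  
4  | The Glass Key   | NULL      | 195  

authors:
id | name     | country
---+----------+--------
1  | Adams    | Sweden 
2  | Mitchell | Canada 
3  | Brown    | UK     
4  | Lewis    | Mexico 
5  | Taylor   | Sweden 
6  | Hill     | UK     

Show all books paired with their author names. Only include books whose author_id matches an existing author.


INNER JOIN keeps only books rows whose author_id matches an id in authors. Walk through each book:
  - book 1 (The Iron Gate): author_id=NULL, no match -> dropped
  - book 2 (Northern Lights): author_id=1 -> matches Adams
  - book 3 (The Long Road): author_id=4 -> matches Lewis
  - book 4 (The Glass Key): author_id=NULL, no match -> dropped
So 2 of 4 rows are dropped.

SQL:
SELECT a.title, b.name AS author
FROM books a
INNER JOIN authors b ON a.author_id = b.id

Result:
title           | author
----------------+-------
Northern Lights | Adams 
The Long Road   | Lewis 


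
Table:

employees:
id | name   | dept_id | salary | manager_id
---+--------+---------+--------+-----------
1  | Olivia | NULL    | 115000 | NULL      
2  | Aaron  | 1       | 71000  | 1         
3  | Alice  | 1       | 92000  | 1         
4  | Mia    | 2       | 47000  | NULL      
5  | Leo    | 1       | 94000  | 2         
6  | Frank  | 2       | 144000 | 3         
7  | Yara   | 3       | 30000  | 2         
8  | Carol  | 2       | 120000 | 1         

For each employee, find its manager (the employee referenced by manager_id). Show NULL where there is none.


This is a self-join: employees is joined to a second copy of itself, matching each row's manager_id to another row's id. Use LEFT JOIN so rows with manager_id=NULL are kept.
  - employee 1 (Olivia): manager_id=NULL -> NULL
  - employee 2 (Aaron): manager_id=1 -> Olivia
  - employee 3 (Alice): manager_id=1 -> Olivia
  - employee 4 (Mia): manager_id=NULL -> NULL
  - employee 5 (Leo): manager_id=2 -> Aaron
  - employee 6 (Frank): manager_id=3 -> Alice
  - employee 7 (Yara): manager_id=2 -> Aaron
  - employee 8 (Carol): manager_id=1 -> Olivia

SQL:
SELECT a.name AS item, b.name AS manager
FROM employees a
LEFT JOIN employees b ON a.manager_id = b.id

Result:
item   | manager
-------+--------
Olivia | NULL   
Aaron  | Olivia 
Alice  | Olivia 
Mia    | NULL   
Leo    | Aaron  
Frank  | Alice  
Yara   | Aaron  
Carol  | Olivia 


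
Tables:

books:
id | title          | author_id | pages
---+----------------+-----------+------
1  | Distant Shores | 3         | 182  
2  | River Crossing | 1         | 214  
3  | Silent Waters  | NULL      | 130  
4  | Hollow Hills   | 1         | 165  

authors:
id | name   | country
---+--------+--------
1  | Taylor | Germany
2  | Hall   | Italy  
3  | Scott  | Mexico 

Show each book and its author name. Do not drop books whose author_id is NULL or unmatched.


LEFT JOIN keeps every row from books (the left table); where author_id has no match in authors, the author columns become NULL. Walk through each book:
  - book 1 (Distant Shores): author_id=3 -> matches Scott
  - book 2 (River Crossing): author_id=1 -> matches Taylor
  - book 3 (Silent Waters): author_id=NULL, no match -> kept with NULL
  - book 4 (Hollow Hills): author_id=1 -> matches Taylor
All 4 rows appear; 1 has NULL author.

SQL:
SELECT a.title, b.name AS author
FROM books a
LEFT JOIN authors b ON a.author_id = b.id

Result:
title          | author
---------------+-------
Distant Shores | Scott 
River Crossing | Taylor
Silent Waters  | NULL  
Hollow Hills   | Taylor


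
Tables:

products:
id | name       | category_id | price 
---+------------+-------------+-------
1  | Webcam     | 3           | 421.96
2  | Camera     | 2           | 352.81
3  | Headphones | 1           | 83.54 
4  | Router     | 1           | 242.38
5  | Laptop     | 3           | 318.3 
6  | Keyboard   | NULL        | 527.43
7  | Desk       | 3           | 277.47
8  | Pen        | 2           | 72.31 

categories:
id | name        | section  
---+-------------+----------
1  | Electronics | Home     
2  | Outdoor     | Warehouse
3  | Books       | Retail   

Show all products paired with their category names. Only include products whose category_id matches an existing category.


INNER JOIN keeps only products rows whose category_id matches an id in categories. Walk through each product:
  - product 1 (Webcam): category_id=3 -> matches Books
  - product 2 (Camera): category_id=2 -> matches Outdoor
  - product 3 (Headphones): category_id=1 -> matches Electronics
  - product 4 (Router): category_id=1 -> matches Electronics
  - product 5 (Laptop): category_id=3 -> matches Books
  - product 6 (Keyboard): category_id=NULL, no match -> dropped
  - product 7 (Desk): category_id=3 -> matches Books
  - product 8 (Pen): category_id=2 -> matches Outdoor
So 1 of 8 rows is dropped.

SQL:
SELECT a.name, b.name AS category
FROM products a
INNER JOIN categories b ON a.category_id = b.id

Result:
name       | category   
-----------+------------
Webcam     | Books      
Camera     | Outdoor    
Headphones | Electronics
Router     | Electronics
Laptop     | Books      
Desk       | Books      
Pen        | Outdoor    


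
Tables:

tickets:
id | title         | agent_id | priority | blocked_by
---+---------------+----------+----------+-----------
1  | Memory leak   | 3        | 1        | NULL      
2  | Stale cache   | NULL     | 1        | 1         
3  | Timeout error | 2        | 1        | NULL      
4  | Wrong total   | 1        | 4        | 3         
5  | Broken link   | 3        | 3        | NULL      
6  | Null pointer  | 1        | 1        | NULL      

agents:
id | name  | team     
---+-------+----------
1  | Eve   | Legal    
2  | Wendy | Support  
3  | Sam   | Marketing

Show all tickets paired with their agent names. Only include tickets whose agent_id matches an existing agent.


INNER JOIN keeps only tickets rows whose agent_id matches an id in agents. Walk through each ticket:
  - ticket 1 (Memory leak): agent_id=3 -> matches Sam
  - ticket 2 (Stale cache): agent_id=NULL, no match -> dropped
  - ticket 3 (Timeout error): agent_id=2 -> matches Wendy
  - ticket 4 (Wrong total): agent_id=1 -> matches Eve
  - ticket 5 (Broken link): agent_id=3 -> matches Sam
  - ticket 6 (Null pointer): agent_id=1 -> matches Eve
So 1 of 6 rows is dropped.

SQL:
SELECT a.title, b.name AS agent
FROM tickets a
INNER JOIN agents b ON a.agent_id = b.id

Result:
title         | agent
--------------+------
Memory leak   | Sam  
Timeout error | Wendy
Wrong total   | Eve  
Broken link   | Sam  
Null pointer  | Eve  


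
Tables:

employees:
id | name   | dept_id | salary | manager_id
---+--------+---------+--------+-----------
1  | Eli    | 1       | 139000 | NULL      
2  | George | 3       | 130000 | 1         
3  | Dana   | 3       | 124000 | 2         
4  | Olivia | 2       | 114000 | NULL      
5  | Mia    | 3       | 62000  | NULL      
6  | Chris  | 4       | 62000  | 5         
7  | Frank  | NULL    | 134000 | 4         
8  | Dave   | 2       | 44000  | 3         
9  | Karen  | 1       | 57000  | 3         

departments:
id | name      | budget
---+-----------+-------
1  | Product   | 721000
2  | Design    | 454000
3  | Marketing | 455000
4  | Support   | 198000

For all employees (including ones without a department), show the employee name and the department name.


LEFT JOIN keeps every row from employees (the left table); where dept_id has no match in departments, the department columns become NULL. Walk through each employee:
  - employee 1 (Eli): dept_id=1 -> matches Product
  - employee 2 (George): dept_id=3 -> matches Marketing
  - employee 3 (Dana): dept_id=3 -> matches Marketing
  - employee 4 (Olivia): dept_id=2 -> matches Design
  - employee 5 (Mia): dept_id=3 -> matches Marketing
  - employee 6 (Chris): dept_id=4 -> matches Support
  - employee 7 (Frank): dept_id=NULL, no match -> kept with NULL
  - employee 8 (Dave): dept_id=2 -> matches Design
  - employee 9 (Karen): dept_id=1 -> matches Product
All 9 rows appear; 1 has NULL department.

SQL:
SELECT a.name, b.name AS department
FROM employees a
LEFT JOIN departments b ON a.dept_id = b.id

Result:
name   | department
-------+-----------
Eli    | Product   
George | Marketing 
Dana   | Marketing 
Olivia | Design    
Mia    | Marketing 
Chris  | Support   
Frank  | NULL      
Dave   | Design    
Karen  | Product   


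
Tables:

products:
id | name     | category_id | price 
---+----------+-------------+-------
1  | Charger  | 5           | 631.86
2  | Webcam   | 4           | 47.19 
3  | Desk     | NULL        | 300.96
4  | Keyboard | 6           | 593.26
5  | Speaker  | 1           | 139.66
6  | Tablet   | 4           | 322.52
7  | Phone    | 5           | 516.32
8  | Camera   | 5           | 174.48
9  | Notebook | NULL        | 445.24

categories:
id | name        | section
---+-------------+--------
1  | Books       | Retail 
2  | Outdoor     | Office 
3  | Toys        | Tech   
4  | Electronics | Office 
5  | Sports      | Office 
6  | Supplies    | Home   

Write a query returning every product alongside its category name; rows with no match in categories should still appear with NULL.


LEFT JOIN keeps every row from products (the left table); where category_id has no match in categories, the category columns become NULL. Walk through each product:
  - product 1 (Charger): category_id=5 -> matches Sports
  - product 2 (Webcam): category_id=4 -> matches Electronics
  - product 3 (Desk): category_id=NULL, no match -> kept with NULL
  - product 4 (Keyboard): category_id=6 -> matches Supplies
  - product 5 (Speaker): category_id=1 -> matches Books
  - product 6 (Tablet): category_id=4 -> matches Electronics
  - product 7 (Phone): category_id=5 -> matches Sports
  - product 8 (Camera): category_id=5 -> matches Sports
  - product 9 (Notebook): category_id=NULL, no match -> kept with NULL
All 9 rows appear; 2 have NULL category.

SQL:
SELECT a.name, b.name AS category
FROM products a
LEFT JOIN categories b ON a.category_id = b.id

Result:
name     | category   
---------+------------
Charger  | Sports     
Webcam   | Electronics
Desk     | NULL       
Keyboard | Supplies   
Speaker  | Books      
Tablet   | Electronics
Phone    | Sports     
Camera   | Sports     
Notebook | NULL       


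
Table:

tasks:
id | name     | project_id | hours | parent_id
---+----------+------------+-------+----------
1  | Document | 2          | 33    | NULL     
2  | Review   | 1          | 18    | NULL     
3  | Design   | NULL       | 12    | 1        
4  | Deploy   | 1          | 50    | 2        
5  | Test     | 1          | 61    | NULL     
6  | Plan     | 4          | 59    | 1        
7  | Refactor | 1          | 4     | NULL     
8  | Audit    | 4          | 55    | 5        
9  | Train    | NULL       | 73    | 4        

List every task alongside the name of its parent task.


This is a self-join: tasks is joined to a second copy of itself, matching each row's parent_id to another row's id. Use LEFT JOIN so rows with parent_id=NULL are kept.
  - task 1 (Document): parent_id=NULL -> NULL
  - task 2 (Review): parent_id=NULL -> NULL
  - task 3 (Design): parent_id=1 -> Document
  - task 4 (Deploy): parent_id=2 -> Review
  - task 5 (Test): parent_id=NULL -> NULL
  - task 6 (Plan): parent_id=1 -> Document
  - task 7 (Refactor): parent_id=NULL -> NULL
  - task 8 (Audit): parent_id=5 -> Test
  - task 9 (Train): parent_id=4 -> Deploy

SQL:
SELECT a.name AS item, b.name AS parent
FROM tasks a
LEFT JOIN tasks b ON a.parent_id = b.id

Result:
item     | parent  
---------+---------
Document | NULL    
Review   | NULL    
Design   | Document
Deploy   | Review  
Test     | NULL    
Plan     | Document
Refactor | NULL    
Audit    | Test    
Train    | Deploy  


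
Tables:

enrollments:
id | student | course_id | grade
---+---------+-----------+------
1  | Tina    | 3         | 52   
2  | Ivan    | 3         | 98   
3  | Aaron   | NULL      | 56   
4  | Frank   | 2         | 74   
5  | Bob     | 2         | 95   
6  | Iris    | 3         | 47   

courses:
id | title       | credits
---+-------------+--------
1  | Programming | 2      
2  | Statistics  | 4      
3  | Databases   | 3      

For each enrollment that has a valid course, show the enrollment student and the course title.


INNER JOIN keeps only enrollments rows whose course_id matches an id in courses. Walk through each enrollment:
  - enrollment 1 (Tina): course_id=3 -> matches Databases
  - enrollment 2 (Ivan): course_id=3 -> matches Databases
  - enrollment 3 (Aaron): course_id=NULL, no match -> dropped
  - enrollment 4 (Frank): course_id=2 -> matches Statistics
  - enrollment 5 (Bob): course_id=2 -> matches Statistics
  - enrollment 6 (Iris): course_id=3 -> matches Databases
So 1 of 6 rows is dropped.

SQL:
SELECT a.student, b.title AS course
FROM enrollments a
INNER JOIN courses b ON a.course_id = b.id

Result:
student | course    
--------+-----------
Tina    | Databases 
Ivan    | Databases 
Frank   | Statistics
Bob     | Statistics
Iris    | Databases 


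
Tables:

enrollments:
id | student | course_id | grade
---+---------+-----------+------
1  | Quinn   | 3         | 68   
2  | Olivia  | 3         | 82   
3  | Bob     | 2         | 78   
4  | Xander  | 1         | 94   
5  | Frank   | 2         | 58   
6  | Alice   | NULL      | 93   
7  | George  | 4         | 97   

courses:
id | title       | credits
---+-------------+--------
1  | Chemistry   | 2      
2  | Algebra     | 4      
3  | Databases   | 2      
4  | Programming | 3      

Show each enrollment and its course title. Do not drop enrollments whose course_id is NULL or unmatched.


LEFT JOIN keeps every row from enrollments (the left table); where course_id has no match in courses, the course columns become NULL. Walk through each enrollment:
  - enrollment 1 (Quinn): course_id=3 -> matches Databases
  - enrollment 2 (Olivia): course_id=3 -> matches Databases
  - enrollment 3 (Bob): course_id=2 -> matches Algebra
  - enrollment 4 (Xander): course_id=1 -> matches Chemistry
  - enrollment 5 (Frank): course_id=2 -> matches Algebra
  - enrollment 6 (Alice): course_id=NULL, no match -> kept with NULL
  - enrollment 7 (George): course_id=4 -> matches Programming
All 7 rows appear; 1 has NULL course.

SQL:
SELECT a.student, b.title AS course
FROM enrollments a
LEFT JOIN courses b ON a.course_id = b.id

Result:
student | course     
--------+------------
Quinn   | Databases  
Olivia  | Databases  
Bob     | Algebra    
Xander  | Chemistry  
Frank   | Algebra    
Alice   | NULL       
George  | Programming


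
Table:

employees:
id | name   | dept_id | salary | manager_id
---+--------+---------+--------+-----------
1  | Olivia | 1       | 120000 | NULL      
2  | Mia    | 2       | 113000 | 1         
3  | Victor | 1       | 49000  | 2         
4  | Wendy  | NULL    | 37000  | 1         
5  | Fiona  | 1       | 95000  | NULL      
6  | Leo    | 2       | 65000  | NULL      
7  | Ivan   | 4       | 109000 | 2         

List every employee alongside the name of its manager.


This is a self-join: employees is joined to a second copy of itself, matching each row's manager_id to another row's id. Use LEFT JOIN so rows with manager_id=NULL are kept.
  - employee 1 (Olivia): manager_id=NULL -> NULL
  - employee 2 (Mia): manager_id=1 -> Olivia
  - employee 3 (Victor): manager_id=2 -> Mia
  - employee 4 (Wendy): manager_id=1 -> Olivia
  - employee 5 (Fiona): manager_id=NULL -> NULL
  - employee 6 (Leo): manager_id=NULL -> NULL
  - employee 7 (Ivan): manager_id=2 -> Mia

SQL:
SELECT a.name AS item, b.name AS manager
FROM employees a
LEFT JOIN employees b ON a.manager_id = b.id

Result:
item   | manager
-------+--------
Olivia | NULL   
Mia    | Olivia 
Victor | Mia    
Wendy  | Olivia 
Fiona  | NULL   
Leo    | NULL   
Ivan   | Mia    


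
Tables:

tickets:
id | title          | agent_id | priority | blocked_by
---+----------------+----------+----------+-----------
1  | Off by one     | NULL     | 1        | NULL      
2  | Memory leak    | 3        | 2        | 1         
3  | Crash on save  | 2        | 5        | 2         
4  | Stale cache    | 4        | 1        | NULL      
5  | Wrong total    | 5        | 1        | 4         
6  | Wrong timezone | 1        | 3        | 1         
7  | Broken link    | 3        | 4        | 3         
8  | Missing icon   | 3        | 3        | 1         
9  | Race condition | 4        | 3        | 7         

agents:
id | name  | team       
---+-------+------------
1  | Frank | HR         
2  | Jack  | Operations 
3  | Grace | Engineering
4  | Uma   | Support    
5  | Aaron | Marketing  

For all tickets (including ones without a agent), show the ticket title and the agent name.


LEFT JOIN keeps every row from tickets (the left table); where agent_id has no match in agents, the agent columns become NULL. Walk through each ticket:
  - ticket 1 (Off by one): agent_id=NULL, no match -> kept with NULL
  - ticket 2 (Memory leak): agent_id=3 -> matches Grace
  - ticket 3 (Crash on save): agent_id=2 -> matches Jack
  - ticket 4 (Stale cache): agent_id=4 -> matches Uma
  - ticket 5 (Wrong total): agent_id=5 -> matches Aaron
  - ticket 6 (Wrong timezone): agent_id=1 -> matches Frank
  - ticket 7 (Broken link): agent_id=3 -> matches Grace
  - ticket 8 (Missing icon): agent_id=3 -> matches Grace
  - ticket 9 (Race condition): agent_id=4 -> matches Uma
All 9 rows appear; 1 has NULL agent.

SQL:
SELECT a.title, b.name AS agent
FROM tickets a
LEFT JOIN agents b ON a.agent_id = b.id

Result:
title          | agent
---------------+------
Off by one     | NULL 
Memory leak    | Grace
Crash on save  | Jack 
Stale cache    | Uma  
Wrong total    | Aaron
Wrong timezone | Frank
Broken link    | Grace
Missing icon   | Grace
Race condition | Uma  


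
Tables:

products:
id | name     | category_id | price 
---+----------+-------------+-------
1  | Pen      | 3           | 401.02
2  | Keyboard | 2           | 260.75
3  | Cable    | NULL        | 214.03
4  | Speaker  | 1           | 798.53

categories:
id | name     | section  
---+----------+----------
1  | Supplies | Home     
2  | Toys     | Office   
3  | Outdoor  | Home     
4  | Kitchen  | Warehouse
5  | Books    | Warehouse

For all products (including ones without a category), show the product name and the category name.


LEFT JOIN keeps every row from products (the left table); where category_id has no match in categories, the category columns become NULL. Walk through each product:
  - product 1 (Pen): category_id=3 -> matches Outdoor
  - product 2 (Keyboard): category_id=2 -> matches Toys
  - product 3 (Cable): category_id=NULL, no match -> kept with NULL
  - product 4 (Speaker): category_id=1 -> matches Supplies
All 4 rows appear; 1 has NULL category.

SQL:
SELECT a.name, b.name AS category
FROM products a
LEFT JOIN categories b ON a.category_id = b.id

Result:
name     | category
---------+---------
Pen      | Outdoor 
Keyboard | Toys    
Cable    | NULL    
Speaker  | Supplies
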